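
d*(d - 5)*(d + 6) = d^3 + d^2 - 30*d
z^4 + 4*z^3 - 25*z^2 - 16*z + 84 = (z - 3)*(z - 2)*(z + 2)*(z + 7)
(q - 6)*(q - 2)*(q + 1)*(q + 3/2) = q^4 - 11*q^3/2 - 13*q^2/2 + 18*q + 18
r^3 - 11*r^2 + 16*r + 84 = (r - 7)*(r - 6)*(r + 2)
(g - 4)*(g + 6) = g^2 + 2*g - 24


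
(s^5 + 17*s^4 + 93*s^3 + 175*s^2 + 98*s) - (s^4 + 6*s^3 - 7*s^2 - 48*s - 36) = s^5 + 16*s^4 + 87*s^3 + 182*s^2 + 146*s + 36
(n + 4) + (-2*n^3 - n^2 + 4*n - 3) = -2*n^3 - n^2 + 5*n + 1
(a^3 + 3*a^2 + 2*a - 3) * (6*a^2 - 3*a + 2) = 6*a^5 + 15*a^4 + 5*a^3 - 18*a^2 + 13*a - 6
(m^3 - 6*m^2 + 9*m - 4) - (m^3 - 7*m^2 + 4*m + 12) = m^2 + 5*m - 16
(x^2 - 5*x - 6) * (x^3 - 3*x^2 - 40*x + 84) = x^5 - 8*x^4 - 31*x^3 + 302*x^2 - 180*x - 504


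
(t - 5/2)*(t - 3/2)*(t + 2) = t^3 - 2*t^2 - 17*t/4 + 15/2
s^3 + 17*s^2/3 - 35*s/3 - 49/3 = (s - 7/3)*(s + 1)*(s + 7)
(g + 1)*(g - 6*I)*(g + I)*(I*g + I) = I*g^4 + 5*g^3 + 2*I*g^3 + 10*g^2 + 7*I*g^2 + 5*g + 12*I*g + 6*I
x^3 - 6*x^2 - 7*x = x*(x - 7)*(x + 1)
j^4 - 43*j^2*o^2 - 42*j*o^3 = j*(j - 7*o)*(j + o)*(j + 6*o)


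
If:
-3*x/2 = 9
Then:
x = -6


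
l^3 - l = l*(l - 1)*(l + 1)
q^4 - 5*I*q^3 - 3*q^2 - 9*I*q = q*(q - 3*I)^2*(q + I)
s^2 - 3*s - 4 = (s - 4)*(s + 1)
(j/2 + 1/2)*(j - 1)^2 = j^3/2 - j^2/2 - j/2 + 1/2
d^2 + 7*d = d*(d + 7)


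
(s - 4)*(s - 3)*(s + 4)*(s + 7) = s^4 + 4*s^3 - 37*s^2 - 64*s + 336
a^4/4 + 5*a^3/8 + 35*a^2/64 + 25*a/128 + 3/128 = (a/4 + 1/4)*(a + 1/4)*(a + 1/2)*(a + 3/4)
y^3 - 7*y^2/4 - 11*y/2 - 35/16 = (y - 7/2)*(y + 1/2)*(y + 5/4)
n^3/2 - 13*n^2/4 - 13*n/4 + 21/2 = (n/2 + 1)*(n - 7)*(n - 3/2)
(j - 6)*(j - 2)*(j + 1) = j^3 - 7*j^2 + 4*j + 12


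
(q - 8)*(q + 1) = q^2 - 7*q - 8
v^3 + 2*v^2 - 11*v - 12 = (v - 3)*(v + 1)*(v + 4)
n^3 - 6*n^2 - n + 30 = (n - 5)*(n - 3)*(n + 2)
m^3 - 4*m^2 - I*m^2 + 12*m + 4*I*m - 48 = (m - 4)*(m - 4*I)*(m + 3*I)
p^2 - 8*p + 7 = (p - 7)*(p - 1)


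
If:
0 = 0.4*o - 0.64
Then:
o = 1.60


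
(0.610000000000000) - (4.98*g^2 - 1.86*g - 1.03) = -4.98*g^2 + 1.86*g + 1.64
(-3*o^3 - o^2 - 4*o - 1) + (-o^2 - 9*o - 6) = -3*o^3 - 2*o^2 - 13*o - 7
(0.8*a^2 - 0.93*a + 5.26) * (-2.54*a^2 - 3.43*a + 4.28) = -2.032*a^4 - 0.3818*a^3 - 6.7465*a^2 - 22.0222*a + 22.5128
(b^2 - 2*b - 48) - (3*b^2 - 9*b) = -2*b^2 + 7*b - 48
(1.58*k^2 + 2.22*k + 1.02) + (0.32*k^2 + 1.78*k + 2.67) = 1.9*k^2 + 4.0*k + 3.69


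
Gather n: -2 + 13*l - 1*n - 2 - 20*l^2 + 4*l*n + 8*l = -20*l^2 + 21*l + n*(4*l - 1) - 4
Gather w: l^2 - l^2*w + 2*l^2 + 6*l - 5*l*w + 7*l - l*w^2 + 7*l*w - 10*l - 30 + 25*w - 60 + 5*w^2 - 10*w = 3*l^2 + 3*l + w^2*(5 - l) + w*(-l^2 + 2*l + 15) - 90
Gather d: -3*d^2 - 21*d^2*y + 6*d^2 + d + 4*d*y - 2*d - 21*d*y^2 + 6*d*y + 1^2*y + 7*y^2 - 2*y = d^2*(3 - 21*y) + d*(-21*y^2 + 10*y - 1) + 7*y^2 - y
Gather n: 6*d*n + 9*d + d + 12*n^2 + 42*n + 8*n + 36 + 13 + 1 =10*d + 12*n^2 + n*(6*d + 50) + 50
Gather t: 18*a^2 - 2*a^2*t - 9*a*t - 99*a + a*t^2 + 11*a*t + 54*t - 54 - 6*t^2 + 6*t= 18*a^2 - 99*a + t^2*(a - 6) + t*(-2*a^2 + 2*a + 60) - 54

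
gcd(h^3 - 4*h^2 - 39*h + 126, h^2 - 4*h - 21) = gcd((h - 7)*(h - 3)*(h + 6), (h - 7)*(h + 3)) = h - 7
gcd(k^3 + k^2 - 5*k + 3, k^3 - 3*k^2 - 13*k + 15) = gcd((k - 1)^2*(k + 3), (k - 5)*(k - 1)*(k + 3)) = k^2 + 2*k - 3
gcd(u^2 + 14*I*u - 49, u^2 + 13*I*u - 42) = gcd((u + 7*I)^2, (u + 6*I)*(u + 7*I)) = u + 7*I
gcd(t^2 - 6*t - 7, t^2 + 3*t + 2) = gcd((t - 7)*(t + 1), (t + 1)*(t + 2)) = t + 1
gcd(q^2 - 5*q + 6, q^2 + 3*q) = 1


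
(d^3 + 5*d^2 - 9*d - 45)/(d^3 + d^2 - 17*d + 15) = (d + 3)/(d - 1)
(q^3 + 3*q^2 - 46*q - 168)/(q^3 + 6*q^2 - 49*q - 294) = (q + 4)/(q + 7)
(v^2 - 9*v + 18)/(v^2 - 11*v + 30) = (v - 3)/(v - 5)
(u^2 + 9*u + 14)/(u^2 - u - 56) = (u + 2)/(u - 8)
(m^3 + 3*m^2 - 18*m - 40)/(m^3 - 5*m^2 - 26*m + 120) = (m + 2)/(m - 6)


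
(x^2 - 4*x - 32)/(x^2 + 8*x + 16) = (x - 8)/(x + 4)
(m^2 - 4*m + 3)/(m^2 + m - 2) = (m - 3)/(m + 2)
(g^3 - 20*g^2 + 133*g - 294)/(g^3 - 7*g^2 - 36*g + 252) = (g - 7)/(g + 6)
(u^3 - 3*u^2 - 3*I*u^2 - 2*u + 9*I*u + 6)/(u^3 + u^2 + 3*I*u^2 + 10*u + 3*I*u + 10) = (u^2 - u*(3 + I) + 3*I)/(u^2 + u*(1 + 5*I) + 5*I)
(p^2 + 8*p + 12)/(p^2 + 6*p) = (p + 2)/p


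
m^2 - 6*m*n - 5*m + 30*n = (m - 5)*(m - 6*n)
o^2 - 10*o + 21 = (o - 7)*(o - 3)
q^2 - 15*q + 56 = (q - 8)*(q - 7)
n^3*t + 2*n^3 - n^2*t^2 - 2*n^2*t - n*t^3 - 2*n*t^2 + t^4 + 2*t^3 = (-n + t)^2*(n + t)*(t + 2)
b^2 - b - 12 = (b - 4)*(b + 3)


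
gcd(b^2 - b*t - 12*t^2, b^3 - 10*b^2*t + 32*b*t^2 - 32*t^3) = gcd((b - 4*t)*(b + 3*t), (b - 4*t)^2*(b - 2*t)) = -b + 4*t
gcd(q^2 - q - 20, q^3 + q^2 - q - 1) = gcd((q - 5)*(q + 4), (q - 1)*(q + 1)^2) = 1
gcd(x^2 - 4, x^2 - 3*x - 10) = x + 2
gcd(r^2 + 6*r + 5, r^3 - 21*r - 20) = r + 1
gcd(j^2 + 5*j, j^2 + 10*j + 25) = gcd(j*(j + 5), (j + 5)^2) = j + 5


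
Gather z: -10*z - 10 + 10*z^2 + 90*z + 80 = 10*z^2 + 80*z + 70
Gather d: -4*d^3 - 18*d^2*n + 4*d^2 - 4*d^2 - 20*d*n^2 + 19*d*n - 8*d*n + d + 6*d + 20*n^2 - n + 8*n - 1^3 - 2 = -4*d^3 - 18*d^2*n + d*(-20*n^2 + 11*n + 7) + 20*n^2 + 7*n - 3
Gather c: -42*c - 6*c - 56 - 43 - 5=-48*c - 104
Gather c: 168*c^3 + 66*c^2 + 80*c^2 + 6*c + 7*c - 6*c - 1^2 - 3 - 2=168*c^3 + 146*c^2 + 7*c - 6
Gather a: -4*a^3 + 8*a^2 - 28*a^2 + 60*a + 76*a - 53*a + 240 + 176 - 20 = -4*a^3 - 20*a^2 + 83*a + 396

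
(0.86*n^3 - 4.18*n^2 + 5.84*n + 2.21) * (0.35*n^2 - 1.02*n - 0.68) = 0.301*n^5 - 2.3402*n^4 + 5.7228*n^3 - 2.3409*n^2 - 6.2254*n - 1.5028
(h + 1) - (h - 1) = 2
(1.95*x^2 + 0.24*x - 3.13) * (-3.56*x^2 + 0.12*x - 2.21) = -6.942*x^4 - 0.6204*x^3 + 6.8621*x^2 - 0.906*x + 6.9173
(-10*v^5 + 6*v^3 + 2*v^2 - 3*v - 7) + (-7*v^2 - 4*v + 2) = -10*v^5 + 6*v^3 - 5*v^2 - 7*v - 5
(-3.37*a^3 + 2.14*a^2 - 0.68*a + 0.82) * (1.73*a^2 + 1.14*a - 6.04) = -5.8301*a^5 - 0.139599999999999*a^4 + 21.618*a^3 - 12.2822*a^2 + 5.042*a - 4.9528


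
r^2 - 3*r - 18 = (r - 6)*(r + 3)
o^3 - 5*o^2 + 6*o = o*(o - 3)*(o - 2)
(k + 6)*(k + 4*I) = k^2 + 6*k + 4*I*k + 24*I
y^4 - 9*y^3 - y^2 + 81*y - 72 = (y - 8)*(y - 3)*(y - 1)*(y + 3)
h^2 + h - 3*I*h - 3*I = (h + 1)*(h - 3*I)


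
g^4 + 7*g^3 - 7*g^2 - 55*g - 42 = (g - 3)*(g + 1)*(g + 2)*(g + 7)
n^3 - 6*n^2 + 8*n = n*(n - 4)*(n - 2)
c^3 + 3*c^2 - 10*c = c*(c - 2)*(c + 5)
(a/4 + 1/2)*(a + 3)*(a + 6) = a^3/4 + 11*a^2/4 + 9*a + 9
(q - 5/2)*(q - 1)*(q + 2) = q^3 - 3*q^2/2 - 9*q/2 + 5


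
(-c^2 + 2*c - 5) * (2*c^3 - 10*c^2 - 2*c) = -2*c^5 + 14*c^4 - 28*c^3 + 46*c^2 + 10*c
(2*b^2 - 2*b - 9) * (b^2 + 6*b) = 2*b^4 + 10*b^3 - 21*b^2 - 54*b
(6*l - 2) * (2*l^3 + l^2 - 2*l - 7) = 12*l^4 + 2*l^3 - 14*l^2 - 38*l + 14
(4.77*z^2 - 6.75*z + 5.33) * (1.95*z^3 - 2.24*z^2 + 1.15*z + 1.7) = 9.3015*z^5 - 23.8473*z^4 + 30.999*z^3 - 11.5927*z^2 - 5.3455*z + 9.061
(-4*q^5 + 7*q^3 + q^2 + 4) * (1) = -4*q^5 + 7*q^3 + q^2 + 4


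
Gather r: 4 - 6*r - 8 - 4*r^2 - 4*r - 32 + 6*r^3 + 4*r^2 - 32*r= 6*r^3 - 42*r - 36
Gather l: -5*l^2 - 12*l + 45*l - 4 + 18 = -5*l^2 + 33*l + 14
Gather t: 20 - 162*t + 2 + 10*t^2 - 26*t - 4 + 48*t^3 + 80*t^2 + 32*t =48*t^3 + 90*t^2 - 156*t + 18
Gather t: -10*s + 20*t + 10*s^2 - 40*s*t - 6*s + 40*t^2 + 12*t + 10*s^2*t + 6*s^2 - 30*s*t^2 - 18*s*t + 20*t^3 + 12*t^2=16*s^2 - 16*s + 20*t^3 + t^2*(52 - 30*s) + t*(10*s^2 - 58*s + 32)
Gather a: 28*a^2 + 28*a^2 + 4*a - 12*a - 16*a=56*a^2 - 24*a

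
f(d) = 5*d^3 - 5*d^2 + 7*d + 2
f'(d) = 15*d^2 - 10*d + 7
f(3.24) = 142.25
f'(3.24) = 132.06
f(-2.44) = -117.48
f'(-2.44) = 120.70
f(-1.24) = -23.90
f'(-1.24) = 42.46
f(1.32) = 14.03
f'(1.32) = 19.94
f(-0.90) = -12.00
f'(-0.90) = 28.15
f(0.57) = 5.29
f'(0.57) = 6.17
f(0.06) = 2.40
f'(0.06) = 6.45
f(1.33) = 14.23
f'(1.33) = 20.23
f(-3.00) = -199.00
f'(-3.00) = 172.00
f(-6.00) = -1300.00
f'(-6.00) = 607.00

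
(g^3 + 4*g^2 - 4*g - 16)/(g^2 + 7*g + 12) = (g^2 - 4)/(g + 3)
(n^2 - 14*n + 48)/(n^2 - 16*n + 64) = (n - 6)/(n - 8)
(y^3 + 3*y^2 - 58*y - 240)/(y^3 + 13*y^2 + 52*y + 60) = (y - 8)/(y + 2)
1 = 1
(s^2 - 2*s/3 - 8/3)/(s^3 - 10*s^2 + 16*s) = (s + 4/3)/(s*(s - 8))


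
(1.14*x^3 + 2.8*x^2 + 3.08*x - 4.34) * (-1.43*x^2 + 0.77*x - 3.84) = -1.6302*x^5 - 3.1262*x^4 - 6.626*x^3 - 2.1742*x^2 - 15.169*x + 16.6656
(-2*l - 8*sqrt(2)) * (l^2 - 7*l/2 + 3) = -2*l^3 - 8*sqrt(2)*l^2 + 7*l^2 - 6*l + 28*sqrt(2)*l - 24*sqrt(2)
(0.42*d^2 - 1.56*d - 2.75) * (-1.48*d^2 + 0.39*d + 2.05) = -0.6216*d^4 + 2.4726*d^3 + 4.3226*d^2 - 4.2705*d - 5.6375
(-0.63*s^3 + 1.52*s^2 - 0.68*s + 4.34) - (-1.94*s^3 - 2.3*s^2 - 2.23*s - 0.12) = 1.31*s^3 + 3.82*s^2 + 1.55*s + 4.46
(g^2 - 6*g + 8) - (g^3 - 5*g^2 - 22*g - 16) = -g^3 + 6*g^2 + 16*g + 24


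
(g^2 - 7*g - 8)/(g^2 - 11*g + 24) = (g + 1)/(g - 3)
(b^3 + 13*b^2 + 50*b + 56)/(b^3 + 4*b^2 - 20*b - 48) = (b^2 + 11*b + 28)/(b^2 + 2*b - 24)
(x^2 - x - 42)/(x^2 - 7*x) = (x + 6)/x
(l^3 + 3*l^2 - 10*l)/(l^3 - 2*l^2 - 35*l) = (l - 2)/(l - 7)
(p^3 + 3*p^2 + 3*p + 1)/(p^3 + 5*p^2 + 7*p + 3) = (p + 1)/(p + 3)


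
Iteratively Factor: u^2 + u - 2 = (u + 2)*(u - 1)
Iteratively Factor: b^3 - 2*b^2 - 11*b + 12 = (b - 1)*(b^2 - b - 12) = (b - 4)*(b - 1)*(b + 3)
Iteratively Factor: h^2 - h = (h)*(h - 1)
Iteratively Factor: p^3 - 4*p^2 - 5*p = (p - 5)*(p^2 + p) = p*(p - 5)*(p + 1)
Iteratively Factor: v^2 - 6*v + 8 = (v - 4)*(v - 2)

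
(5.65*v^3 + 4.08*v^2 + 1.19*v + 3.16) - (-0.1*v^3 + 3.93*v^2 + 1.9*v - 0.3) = 5.75*v^3 + 0.15*v^2 - 0.71*v + 3.46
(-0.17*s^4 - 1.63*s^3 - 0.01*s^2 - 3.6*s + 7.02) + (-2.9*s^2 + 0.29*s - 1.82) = -0.17*s^4 - 1.63*s^3 - 2.91*s^2 - 3.31*s + 5.2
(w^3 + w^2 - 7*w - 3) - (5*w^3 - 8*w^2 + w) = -4*w^3 + 9*w^2 - 8*w - 3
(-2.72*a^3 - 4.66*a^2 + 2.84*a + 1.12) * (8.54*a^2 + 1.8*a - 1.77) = -23.2288*a^5 - 44.6924*a^4 + 20.68*a^3 + 22.925*a^2 - 3.0108*a - 1.9824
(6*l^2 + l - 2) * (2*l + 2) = 12*l^3 + 14*l^2 - 2*l - 4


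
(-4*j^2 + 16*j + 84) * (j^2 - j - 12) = -4*j^4 + 20*j^3 + 116*j^2 - 276*j - 1008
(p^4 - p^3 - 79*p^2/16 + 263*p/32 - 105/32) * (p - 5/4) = p^5 - 9*p^4/4 - 59*p^3/16 + 921*p^2/64 - 1735*p/128 + 525/128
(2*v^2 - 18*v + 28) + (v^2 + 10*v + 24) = 3*v^2 - 8*v + 52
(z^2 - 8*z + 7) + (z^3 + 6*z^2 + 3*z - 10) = z^3 + 7*z^2 - 5*z - 3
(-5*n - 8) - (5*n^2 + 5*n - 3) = -5*n^2 - 10*n - 5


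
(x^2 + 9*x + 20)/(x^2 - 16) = (x + 5)/(x - 4)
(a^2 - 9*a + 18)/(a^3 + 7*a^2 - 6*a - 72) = (a - 6)/(a^2 + 10*a + 24)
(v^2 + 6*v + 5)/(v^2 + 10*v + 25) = (v + 1)/(v + 5)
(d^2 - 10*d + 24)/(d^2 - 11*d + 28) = (d - 6)/(d - 7)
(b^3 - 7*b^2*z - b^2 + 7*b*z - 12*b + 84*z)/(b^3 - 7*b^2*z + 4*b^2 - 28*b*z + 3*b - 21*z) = (b - 4)/(b + 1)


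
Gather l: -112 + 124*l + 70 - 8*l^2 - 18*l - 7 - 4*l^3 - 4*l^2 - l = -4*l^3 - 12*l^2 + 105*l - 49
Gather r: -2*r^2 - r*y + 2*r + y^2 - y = -2*r^2 + r*(2 - y) + y^2 - y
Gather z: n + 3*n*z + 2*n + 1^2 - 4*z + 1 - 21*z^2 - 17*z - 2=3*n - 21*z^2 + z*(3*n - 21)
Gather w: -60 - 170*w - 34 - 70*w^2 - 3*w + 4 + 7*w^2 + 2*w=-63*w^2 - 171*w - 90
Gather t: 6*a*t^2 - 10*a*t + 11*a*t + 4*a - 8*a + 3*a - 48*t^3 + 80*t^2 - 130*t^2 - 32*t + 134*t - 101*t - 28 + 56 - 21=-a - 48*t^3 + t^2*(6*a - 50) + t*(a + 1) + 7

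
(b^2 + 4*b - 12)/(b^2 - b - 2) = (b + 6)/(b + 1)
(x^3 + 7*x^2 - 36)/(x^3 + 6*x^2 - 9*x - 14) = (x^2 + 9*x + 18)/(x^2 + 8*x + 7)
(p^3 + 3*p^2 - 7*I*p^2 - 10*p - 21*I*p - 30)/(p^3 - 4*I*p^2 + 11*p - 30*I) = (p + 3)/(p + 3*I)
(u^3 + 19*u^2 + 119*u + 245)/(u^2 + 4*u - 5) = (u^2 + 14*u + 49)/(u - 1)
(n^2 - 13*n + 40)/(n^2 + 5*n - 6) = (n^2 - 13*n + 40)/(n^2 + 5*n - 6)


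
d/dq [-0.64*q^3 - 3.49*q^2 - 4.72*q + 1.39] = -1.92*q^2 - 6.98*q - 4.72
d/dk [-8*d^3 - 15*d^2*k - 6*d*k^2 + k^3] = -15*d^2 - 12*d*k + 3*k^2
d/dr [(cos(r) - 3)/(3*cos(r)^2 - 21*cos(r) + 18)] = (cos(r)^2 - 6*cos(r) + 15)*sin(r)/(3*(cos(r)^2 - 7*cos(r) + 6)^2)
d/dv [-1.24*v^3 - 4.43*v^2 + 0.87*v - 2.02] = -3.72*v^2 - 8.86*v + 0.87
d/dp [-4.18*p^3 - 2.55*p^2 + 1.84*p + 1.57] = -12.54*p^2 - 5.1*p + 1.84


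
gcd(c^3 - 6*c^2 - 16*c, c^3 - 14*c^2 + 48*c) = c^2 - 8*c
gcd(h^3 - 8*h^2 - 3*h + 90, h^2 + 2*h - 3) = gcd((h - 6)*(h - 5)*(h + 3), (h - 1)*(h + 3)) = h + 3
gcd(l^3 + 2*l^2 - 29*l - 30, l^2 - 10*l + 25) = l - 5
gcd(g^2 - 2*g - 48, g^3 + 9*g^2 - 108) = g + 6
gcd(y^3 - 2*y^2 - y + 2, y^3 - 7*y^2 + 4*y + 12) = y^2 - y - 2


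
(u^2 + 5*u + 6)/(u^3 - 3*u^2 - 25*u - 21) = (u + 2)/(u^2 - 6*u - 7)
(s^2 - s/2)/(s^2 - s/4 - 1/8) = 4*s/(4*s + 1)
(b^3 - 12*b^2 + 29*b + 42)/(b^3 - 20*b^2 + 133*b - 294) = (b + 1)/(b - 7)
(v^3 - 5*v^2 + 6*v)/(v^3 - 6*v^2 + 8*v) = (v - 3)/(v - 4)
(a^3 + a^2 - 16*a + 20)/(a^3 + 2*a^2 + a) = (a^3 + a^2 - 16*a + 20)/(a*(a^2 + 2*a + 1))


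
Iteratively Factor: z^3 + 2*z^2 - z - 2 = (z - 1)*(z^2 + 3*z + 2) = (z - 1)*(z + 2)*(z + 1)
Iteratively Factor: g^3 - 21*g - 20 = (g - 5)*(g^2 + 5*g + 4) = (g - 5)*(g + 1)*(g + 4)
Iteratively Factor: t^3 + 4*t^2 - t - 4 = (t - 1)*(t^2 + 5*t + 4) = (t - 1)*(t + 1)*(t + 4)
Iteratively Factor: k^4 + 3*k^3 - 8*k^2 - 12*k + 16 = (k + 2)*(k^3 + k^2 - 10*k + 8) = (k - 1)*(k + 2)*(k^2 + 2*k - 8) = (k - 2)*(k - 1)*(k + 2)*(k + 4)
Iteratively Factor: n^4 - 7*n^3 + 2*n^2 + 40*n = (n - 4)*(n^3 - 3*n^2 - 10*n) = (n - 4)*(n + 2)*(n^2 - 5*n) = (n - 5)*(n - 4)*(n + 2)*(n)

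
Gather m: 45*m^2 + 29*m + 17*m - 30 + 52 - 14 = 45*m^2 + 46*m + 8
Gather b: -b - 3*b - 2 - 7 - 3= -4*b - 12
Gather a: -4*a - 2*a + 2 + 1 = 3 - 6*a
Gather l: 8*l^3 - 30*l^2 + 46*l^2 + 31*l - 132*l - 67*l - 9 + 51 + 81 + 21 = 8*l^3 + 16*l^2 - 168*l + 144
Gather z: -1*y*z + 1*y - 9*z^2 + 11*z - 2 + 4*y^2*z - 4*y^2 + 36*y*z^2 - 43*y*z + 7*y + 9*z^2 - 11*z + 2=-4*y^2 + 36*y*z^2 + 8*y + z*(4*y^2 - 44*y)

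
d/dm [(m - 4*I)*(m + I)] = 2*m - 3*I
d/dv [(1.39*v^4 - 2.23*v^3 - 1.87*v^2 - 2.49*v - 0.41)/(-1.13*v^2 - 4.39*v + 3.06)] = (-3.1414*v^5 - 15.7864*v^4 + 36.593*v^3 - 15.0758*v^2 - 12.371*v - 9.4193)/(1.2769*v^4 + 9.9214*v^3 + 12.3565*v^2 - 26.8668*v + 9.3636)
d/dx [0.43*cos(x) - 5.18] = -0.43*sin(x)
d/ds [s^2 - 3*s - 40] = 2*s - 3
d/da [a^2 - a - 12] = 2*a - 1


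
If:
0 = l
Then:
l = 0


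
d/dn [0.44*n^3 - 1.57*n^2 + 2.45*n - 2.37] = 1.32*n^2 - 3.14*n + 2.45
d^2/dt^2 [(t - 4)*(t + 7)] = 2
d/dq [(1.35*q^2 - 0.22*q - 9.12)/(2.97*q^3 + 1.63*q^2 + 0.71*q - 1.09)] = (-4.0095*q^4 + 1.3068*q^3 + 82.5763*q^2 + 26.7882*q + 6.715)/(8.8209*q^6 + 9.6822*q^5 + 6.8743*q^4 - 4.16*q^3 - 3.0493*q^2 - 1.5478*q + 1.1881)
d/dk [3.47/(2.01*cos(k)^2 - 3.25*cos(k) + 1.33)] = (13.9494*cos(k) - 11.2775)*sin(k)/(2.01*cos(k)^2 - 3.25*cos(k) + 1.33)^2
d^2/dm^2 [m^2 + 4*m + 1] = 2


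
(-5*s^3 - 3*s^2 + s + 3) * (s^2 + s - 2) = -5*s^5 - 8*s^4 + 8*s^3 + 10*s^2 + s - 6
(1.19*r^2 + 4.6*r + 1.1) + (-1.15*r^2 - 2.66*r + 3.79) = 0.04*r^2 + 1.94*r + 4.89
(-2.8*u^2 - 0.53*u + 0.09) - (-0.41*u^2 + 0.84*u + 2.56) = -2.39*u^2 - 1.37*u - 2.47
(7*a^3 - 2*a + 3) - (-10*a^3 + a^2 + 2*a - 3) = 17*a^3 - a^2 - 4*a + 6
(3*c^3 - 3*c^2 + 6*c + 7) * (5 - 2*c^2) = -6*c^5 + 6*c^4 + 3*c^3 - 29*c^2 + 30*c + 35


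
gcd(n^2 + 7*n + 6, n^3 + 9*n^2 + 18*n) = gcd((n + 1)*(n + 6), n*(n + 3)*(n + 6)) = n + 6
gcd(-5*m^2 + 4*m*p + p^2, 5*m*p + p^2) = 5*m + p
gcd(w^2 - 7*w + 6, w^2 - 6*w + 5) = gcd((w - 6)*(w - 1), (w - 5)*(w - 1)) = w - 1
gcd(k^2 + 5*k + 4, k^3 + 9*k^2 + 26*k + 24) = k + 4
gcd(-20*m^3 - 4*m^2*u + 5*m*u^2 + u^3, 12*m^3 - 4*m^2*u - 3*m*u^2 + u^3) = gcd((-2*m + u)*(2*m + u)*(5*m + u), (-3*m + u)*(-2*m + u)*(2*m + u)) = -4*m^2 + u^2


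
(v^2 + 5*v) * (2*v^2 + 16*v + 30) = 2*v^4 + 26*v^3 + 110*v^2 + 150*v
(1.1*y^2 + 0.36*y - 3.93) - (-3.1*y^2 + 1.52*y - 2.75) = 4.2*y^2 - 1.16*y - 1.18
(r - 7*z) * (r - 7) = r^2 - 7*r*z - 7*r + 49*z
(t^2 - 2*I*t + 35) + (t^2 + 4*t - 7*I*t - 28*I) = 2*t^2 + 4*t - 9*I*t + 35 - 28*I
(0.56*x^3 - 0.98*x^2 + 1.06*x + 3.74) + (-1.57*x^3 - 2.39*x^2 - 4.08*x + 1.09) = -1.01*x^3 - 3.37*x^2 - 3.02*x + 4.83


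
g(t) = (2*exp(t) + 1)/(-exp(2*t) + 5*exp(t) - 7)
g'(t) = (2*exp(t) + 1)*(2*exp(2*t) - 5*exp(t))/(-exp(2*t) + 5*exp(t) - 7)^2 + 2*exp(t)/(-exp(2*t) + 5*exp(t) - 7)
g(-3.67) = -0.15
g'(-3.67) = -0.01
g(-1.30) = -0.27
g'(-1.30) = -0.15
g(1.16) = -6.02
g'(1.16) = 16.41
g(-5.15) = -0.15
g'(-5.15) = -0.00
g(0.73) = -5.53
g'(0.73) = -14.95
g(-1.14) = -0.30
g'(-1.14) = -0.19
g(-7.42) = -0.14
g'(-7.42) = -0.00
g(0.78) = -6.30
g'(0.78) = -15.40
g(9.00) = 0.00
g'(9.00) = 0.00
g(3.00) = -0.13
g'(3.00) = 0.17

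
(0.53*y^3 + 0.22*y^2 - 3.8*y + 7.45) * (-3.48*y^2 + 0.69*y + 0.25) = -1.8444*y^5 - 0.3999*y^4 + 13.5083*y^3 - 28.493*y^2 + 4.1905*y + 1.8625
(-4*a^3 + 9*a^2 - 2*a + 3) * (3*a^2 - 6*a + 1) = -12*a^5 + 51*a^4 - 64*a^3 + 30*a^2 - 20*a + 3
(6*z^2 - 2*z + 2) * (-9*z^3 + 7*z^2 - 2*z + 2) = -54*z^5 + 60*z^4 - 44*z^3 + 30*z^2 - 8*z + 4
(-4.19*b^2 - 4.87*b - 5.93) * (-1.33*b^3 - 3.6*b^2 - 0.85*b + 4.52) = 5.5727*b^5 + 21.5611*b^4 + 28.9804*b^3 + 6.5487*b^2 - 16.9719*b - 26.8036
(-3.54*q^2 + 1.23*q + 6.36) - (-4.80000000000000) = -3.54*q^2 + 1.23*q + 11.16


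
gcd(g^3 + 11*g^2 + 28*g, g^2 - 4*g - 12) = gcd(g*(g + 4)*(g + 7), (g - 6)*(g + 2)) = 1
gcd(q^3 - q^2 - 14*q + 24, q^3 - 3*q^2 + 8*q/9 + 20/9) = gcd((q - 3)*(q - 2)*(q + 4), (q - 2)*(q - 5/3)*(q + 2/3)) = q - 2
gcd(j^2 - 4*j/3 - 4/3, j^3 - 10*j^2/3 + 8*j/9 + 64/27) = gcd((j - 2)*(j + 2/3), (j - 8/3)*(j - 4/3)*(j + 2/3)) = j + 2/3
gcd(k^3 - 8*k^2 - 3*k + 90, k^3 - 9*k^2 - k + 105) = k^2 - 2*k - 15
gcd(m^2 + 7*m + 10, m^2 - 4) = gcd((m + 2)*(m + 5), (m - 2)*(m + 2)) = m + 2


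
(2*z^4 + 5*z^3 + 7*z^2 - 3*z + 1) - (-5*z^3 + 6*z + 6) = 2*z^4 + 10*z^3 + 7*z^2 - 9*z - 5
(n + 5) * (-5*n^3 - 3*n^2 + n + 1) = -5*n^4 - 28*n^3 - 14*n^2 + 6*n + 5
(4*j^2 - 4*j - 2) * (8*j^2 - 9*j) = 32*j^4 - 68*j^3 + 20*j^2 + 18*j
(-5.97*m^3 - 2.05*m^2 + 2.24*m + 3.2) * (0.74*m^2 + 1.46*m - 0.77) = -4.4178*m^5 - 10.2332*m^4 + 3.2615*m^3 + 7.2169*m^2 + 2.9472*m - 2.464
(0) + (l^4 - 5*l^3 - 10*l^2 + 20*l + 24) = l^4 - 5*l^3 - 10*l^2 + 20*l + 24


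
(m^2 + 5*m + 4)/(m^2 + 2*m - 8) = (m + 1)/(m - 2)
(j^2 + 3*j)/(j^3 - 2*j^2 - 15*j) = 1/(j - 5)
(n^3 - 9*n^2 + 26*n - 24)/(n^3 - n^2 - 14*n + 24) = (n - 4)/(n + 4)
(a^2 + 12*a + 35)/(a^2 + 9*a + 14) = (a + 5)/(a + 2)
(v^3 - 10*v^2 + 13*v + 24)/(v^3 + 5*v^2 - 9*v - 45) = (v^2 - 7*v - 8)/(v^2 + 8*v + 15)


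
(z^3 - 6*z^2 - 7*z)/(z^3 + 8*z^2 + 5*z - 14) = z*(z^2 - 6*z - 7)/(z^3 + 8*z^2 + 5*z - 14)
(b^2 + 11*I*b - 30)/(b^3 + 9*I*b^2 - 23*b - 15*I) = (b + 6*I)/(b^2 + 4*I*b - 3)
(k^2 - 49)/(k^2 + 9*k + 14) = (k - 7)/(k + 2)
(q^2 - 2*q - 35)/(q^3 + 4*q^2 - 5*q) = (q - 7)/(q*(q - 1))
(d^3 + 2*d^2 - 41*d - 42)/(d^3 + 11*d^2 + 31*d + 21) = (d - 6)/(d + 3)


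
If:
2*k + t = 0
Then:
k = -t/2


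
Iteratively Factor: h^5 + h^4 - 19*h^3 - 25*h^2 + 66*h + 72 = (h - 4)*(h^4 + 5*h^3 + h^2 - 21*h - 18) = (h - 4)*(h - 2)*(h^3 + 7*h^2 + 15*h + 9) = (h - 4)*(h - 2)*(h + 1)*(h^2 + 6*h + 9) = (h - 4)*(h - 2)*(h + 1)*(h + 3)*(h + 3)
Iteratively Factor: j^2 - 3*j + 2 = (j - 2)*(j - 1)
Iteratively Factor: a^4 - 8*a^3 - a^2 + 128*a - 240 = (a + 4)*(a^3 - 12*a^2 + 47*a - 60) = (a - 3)*(a + 4)*(a^2 - 9*a + 20) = (a - 5)*(a - 3)*(a + 4)*(a - 4)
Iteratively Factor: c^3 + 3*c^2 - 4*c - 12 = (c + 3)*(c^2 - 4) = (c - 2)*(c + 3)*(c + 2)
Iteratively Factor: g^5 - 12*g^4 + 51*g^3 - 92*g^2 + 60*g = (g - 3)*(g^4 - 9*g^3 + 24*g^2 - 20*g) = g*(g - 3)*(g^3 - 9*g^2 + 24*g - 20) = g*(g - 3)*(g - 2)*(g^2 - 7*g + 10) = g*(g - 5)*(g - 3)*(g - 2)*(g - 2)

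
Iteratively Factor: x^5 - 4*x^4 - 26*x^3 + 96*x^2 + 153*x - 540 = (x - 5)*(x^4 + x^3 - 21*x^2 - 9*x + 108) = (x - 5)*(x + 3)*(x^3 - 2*x^2 - 15*x + 36) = (x - 5)*(x - 3)*(x + 3)*(x^2 + x - 12) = (x - 5)*(x - 3)^2*(x + 3)*(x + 4)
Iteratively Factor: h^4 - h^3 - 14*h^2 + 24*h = (h - 3)*(h^3 + 2*h^2 - 8*h) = (h - 3)*(h + 4)*(h^2 - 2*h) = h*(h - 3)*(h + 4)*(h - 2)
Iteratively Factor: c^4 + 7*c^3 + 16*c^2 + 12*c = (c + 3)*(c^3 + 4*c^2 + 4*c) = (c + 2)*(c + 3)*(c^2 + 2*c) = (c + 2)^2*(c + 3)*(c)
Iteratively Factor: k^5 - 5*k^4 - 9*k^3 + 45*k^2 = (k)*(k^4 - 5*k^3 - 9*k^2 + 45*k) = k^2*(k^3 - 5*k^2 - 9*k + 45) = k^2*(k + 3)*(k^2 - 8*k + 15) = k^2*(k - 5)*(k + 3)*(k - 3)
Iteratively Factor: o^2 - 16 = (o - 4)*(o + 4)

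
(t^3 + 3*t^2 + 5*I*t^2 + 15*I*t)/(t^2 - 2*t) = (t^2 + t*(3 + 5*I) + 15*I)/(t - 2)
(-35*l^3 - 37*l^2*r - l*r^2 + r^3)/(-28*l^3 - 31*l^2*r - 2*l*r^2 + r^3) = (5*l + r)/(4*l + r)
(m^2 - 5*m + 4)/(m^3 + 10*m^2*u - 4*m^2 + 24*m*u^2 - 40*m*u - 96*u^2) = (m - 1)/(m^2 + 10*m*u + 24*u^2)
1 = 1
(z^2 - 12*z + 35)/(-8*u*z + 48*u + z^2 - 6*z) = (-z^2 + 12*z - 35)/(8*u*z - 48*u - z^2 + 6*z)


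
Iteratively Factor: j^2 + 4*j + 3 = (j + 3)*(j + 1)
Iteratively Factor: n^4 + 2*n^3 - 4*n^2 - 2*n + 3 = (n + 3)*(n^3 - n^2 - n + 1) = (n - 1)*(n + 3)*(n^2 - 1) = (n - 1)^2*(n + 3)*(n + 1)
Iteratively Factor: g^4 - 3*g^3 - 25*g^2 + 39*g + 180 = (g - 4)*(g^3 + g^2 - 21*g - 45) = (g - 4)*(g + 3)*(g^2 - 2*g - 15) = (g - 4)*(g + 3)^2*(g - 5)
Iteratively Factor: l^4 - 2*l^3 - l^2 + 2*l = (l - 1)*(l^3 - l^2 - 2*l) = l*(l - 1)*(l^2 - l - 2) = l*(l - 1)*(l + 1)*(l - 2)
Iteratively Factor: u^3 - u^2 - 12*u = (u)*(u^2 - u - 12) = u*(u - 4)*(u + 3)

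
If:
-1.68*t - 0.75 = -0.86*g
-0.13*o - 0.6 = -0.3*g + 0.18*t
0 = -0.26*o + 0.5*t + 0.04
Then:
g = 5.36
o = 4.57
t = 2.30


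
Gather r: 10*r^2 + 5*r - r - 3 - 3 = 10*r^2 + 4*r - 6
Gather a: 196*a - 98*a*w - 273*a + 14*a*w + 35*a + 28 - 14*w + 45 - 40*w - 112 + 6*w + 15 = a*(-84*w - 42) - 48*w - 24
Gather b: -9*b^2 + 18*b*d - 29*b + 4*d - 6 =-9*b^2 + b*(18*d - 29) + 4*d - 6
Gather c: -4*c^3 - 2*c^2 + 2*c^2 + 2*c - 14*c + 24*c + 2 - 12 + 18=-4*c^3 + 12*c + 8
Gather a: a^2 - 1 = a^2 - 1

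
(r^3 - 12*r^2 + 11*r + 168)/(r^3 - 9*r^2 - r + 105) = (r - 8)/(r - 5)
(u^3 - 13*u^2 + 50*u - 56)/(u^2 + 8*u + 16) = (u^3 - 13*u^2 + 50*u - 56)/(u^2 + 8*u + 16)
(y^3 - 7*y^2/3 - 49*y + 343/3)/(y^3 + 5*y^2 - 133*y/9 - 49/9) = 3*(y - 7)/(3*y + 1)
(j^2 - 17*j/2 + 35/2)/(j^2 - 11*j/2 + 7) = (j - 5)/(j - 2)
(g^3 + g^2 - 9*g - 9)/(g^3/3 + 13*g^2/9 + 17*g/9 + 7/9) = 9*(g^2 - 9)/(3*g^2 + 10*g + 7)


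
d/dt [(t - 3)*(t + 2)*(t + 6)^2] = 4*t^3 + 33*t^2 + 36*t - 108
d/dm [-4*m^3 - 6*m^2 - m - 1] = -12*m^2 - 12*m - 1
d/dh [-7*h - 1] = -7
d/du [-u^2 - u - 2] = -2*u - 1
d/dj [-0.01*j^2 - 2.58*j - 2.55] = -0.02*j - 2.58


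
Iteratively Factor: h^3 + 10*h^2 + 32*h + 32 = (h + 2)*(h^2 + 8*h + 16) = (h + 2)*(h + 4)*(h + 4)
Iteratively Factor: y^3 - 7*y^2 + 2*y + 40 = (y - 5)*(y^2 - 2*y - 8) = (y - 5)*(y - 4)*(y + 2)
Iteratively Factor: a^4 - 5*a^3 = (a - 5)*(a^3) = a*(a - 5)*(a^2) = a^2*(a - 5)*(a)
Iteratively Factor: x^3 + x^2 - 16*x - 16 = (x + 1)*(x^2 - 16) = (x - 4)*(x + 1)*(x + 4)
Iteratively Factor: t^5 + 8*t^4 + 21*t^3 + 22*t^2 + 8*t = (t)*(t^4 + 8*t^3 + 21*t^2 + 22*t + 8) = t*(t + 1)*(t^3 + 7*t^2 + 14*t + 8) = t*(t + 1)^2*(t^2 + 6*t + 8) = t*(t + 1)^2*(t + 2)*(t + 4)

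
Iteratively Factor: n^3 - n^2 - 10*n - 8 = (n + 1)*(n^2 - 2*n - 8) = (n + 1)*(n + 2)*(n - 4)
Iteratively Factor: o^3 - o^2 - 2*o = (o + 1)*(o^2 - 2*o) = o*(o + 1)*(o - 2)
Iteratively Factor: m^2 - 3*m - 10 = (m - 5)*(m + 2)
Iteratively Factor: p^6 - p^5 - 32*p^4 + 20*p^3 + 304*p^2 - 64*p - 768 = (p + 3)*(p^5 - 4*p^4 - 20*p^3 + 80*p^2 + 64*p - 256) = (p - 2)*(p + 3)*(p^4 - 2*p^3 - 24*p^2 + 32*p + 128) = (p - 4)*(p - 2)*(p + 3)*(p^3 + 2*p^2 - 16*p - 32) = (p - 4)^2*(p - 2)*(p + 3)*(p^2 + 6*p + 8) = (p - 4)^2*(p - 2)*(p + 3)*(p + 4)*(p + 2)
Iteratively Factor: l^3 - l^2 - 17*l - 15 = (l + 1)*(l^2 - 2*l - 15) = (l + 1)*(l + 3)*(l - 5)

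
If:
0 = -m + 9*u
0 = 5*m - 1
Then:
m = 1/5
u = 1/45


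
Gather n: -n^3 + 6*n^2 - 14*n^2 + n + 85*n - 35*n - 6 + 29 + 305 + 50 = -n^3 - 8*n^2 + 51*n + 378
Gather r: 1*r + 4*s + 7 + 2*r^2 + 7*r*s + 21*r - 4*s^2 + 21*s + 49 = 2*r^2 + r*(7*s + 22) - 4*s^2 + 25*s + 56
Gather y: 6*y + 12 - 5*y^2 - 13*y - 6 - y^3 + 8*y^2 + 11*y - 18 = -y^3 + 3*y^2 + 4*y - 12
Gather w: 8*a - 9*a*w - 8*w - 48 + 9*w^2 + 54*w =8*a + 9*w^2 + w*(46 - 9*a) - 48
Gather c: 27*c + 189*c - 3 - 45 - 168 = 216*c - 216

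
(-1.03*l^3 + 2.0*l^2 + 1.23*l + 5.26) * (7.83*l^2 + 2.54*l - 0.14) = -8.0649*l^5 + 13.0438*l^4 + 14.8551*l^3 + 44.03*l^2 + 13.1882*l - 0.7364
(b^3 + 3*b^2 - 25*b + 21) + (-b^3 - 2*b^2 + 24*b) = b^2 - b + 21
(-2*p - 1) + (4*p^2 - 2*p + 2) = 4*p^2 - 4*p + 1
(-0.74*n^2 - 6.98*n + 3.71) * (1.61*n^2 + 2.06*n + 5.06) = -1.1914*n^4 - 12.7622*n^3 - 12.1501*n^2 - 27.6762*n + 18.7726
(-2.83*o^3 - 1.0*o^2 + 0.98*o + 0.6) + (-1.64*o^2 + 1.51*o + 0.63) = -2.83*o^3 - 2.64*o^2 + 2.49*o + 1.23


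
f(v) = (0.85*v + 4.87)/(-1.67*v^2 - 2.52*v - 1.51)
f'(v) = (0.85*v + 4.87)*(3.34*v + 2.52)/(-1.67*v^2 - 2.52*v - 1.51)^2 + 0.85/(-1.67*v^2 - 2.52*v - 1.51) = (1.4195*v^2 + 16.2658*v + 10.9889)/(2.7889*v^4 + 8.4168*v^3 + 11.3938*v^2 + 7.6104*v + 2.2801)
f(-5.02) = -0.02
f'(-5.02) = -0.04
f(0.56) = -1.55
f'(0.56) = 1.73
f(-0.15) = -4.05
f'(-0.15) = 6.27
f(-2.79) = -0.33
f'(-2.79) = -0.42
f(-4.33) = -0.05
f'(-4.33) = -0.07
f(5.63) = -0.14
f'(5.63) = 0.03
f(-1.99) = -1.02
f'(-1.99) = -1.63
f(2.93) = -0.32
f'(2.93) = 0.13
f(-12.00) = 0.03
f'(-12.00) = 0.00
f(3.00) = -0.31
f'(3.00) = 0.12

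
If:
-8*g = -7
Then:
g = 7/8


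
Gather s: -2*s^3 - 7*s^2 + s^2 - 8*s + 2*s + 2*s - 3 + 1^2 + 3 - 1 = -2*s^3 - 6*s^2 - 4*s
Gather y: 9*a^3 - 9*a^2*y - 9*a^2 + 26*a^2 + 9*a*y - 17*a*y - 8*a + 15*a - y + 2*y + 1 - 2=9*a^3 + 17*a^2 + 7*a + y*(-9*a^2 - 8*a + 1) - 1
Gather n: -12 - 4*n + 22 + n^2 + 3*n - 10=n^2 - n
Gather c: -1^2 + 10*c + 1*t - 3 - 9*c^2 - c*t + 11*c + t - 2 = -9*c^2 + c*(21 - t) + 2*t - 6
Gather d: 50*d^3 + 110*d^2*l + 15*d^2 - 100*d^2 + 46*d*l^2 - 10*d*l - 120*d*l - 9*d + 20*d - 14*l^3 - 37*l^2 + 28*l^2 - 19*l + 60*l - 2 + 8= 50*d^3 + d^2*(110*l - 85) + d*(46*l^2 - 130*l + 11) - 14*l^3 - 9*l^2 + 41*l + 6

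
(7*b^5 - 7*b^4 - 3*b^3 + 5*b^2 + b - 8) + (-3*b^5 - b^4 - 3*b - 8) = 4*b^5 - 8*b^4 - 3*b^3 + 5*b^2 - 2*b - 16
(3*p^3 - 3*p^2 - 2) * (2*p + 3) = 6*p^4 + 3*p^3 - 9*p^2 - 4*p - 6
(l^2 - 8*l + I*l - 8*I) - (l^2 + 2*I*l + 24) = -8*l - I*l - 24 - 8*I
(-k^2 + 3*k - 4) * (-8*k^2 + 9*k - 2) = 8*k^4 - 33*k^3 + 61*k^2 - 42*k + 8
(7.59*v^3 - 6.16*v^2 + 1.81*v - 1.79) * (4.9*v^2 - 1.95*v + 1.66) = 37.191*v^5 - 44.9845*v^4 + 33.4804*v^3 - 22.5261*v^2 + 6.4951*v - 2.9714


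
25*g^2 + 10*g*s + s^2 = (5*g + s)^2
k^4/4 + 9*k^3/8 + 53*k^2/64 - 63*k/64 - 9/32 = (k/4 + 1/2)*(k - 3/4)*(k + 1/4)*(k + 3)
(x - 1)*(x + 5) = x^2 + 4*x - 5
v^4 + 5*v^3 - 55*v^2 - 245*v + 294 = (v - 7)*(v - 1)*(v + 6)*(v + 7)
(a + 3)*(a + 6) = a^2 + 9*a + 18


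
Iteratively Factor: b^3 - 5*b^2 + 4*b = (b)*(b^2 - 5*b + 4) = b*(b - 1)*(b - 4)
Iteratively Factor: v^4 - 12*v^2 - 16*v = (v)*(v^3 - 12*v - 16) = v*(v + 2)*(v^2 - 2*v - 8) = v*(v + 2)^2*(v - 4)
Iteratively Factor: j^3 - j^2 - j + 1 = (j - 1)*(j^2 - 1) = (j - 1)*(j + 1)*(j - 1)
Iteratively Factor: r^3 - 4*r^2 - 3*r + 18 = (r + 2)*(r^2 - 6*r + 9) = (r - 3)*(r + 2)*(r - 3)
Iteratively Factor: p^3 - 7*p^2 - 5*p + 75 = (p + 3)*(p^2 - 10*p + 25) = (p - 5)*(p + 3)*(p - 5)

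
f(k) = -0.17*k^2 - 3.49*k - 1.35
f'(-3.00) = -2.47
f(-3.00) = 7.59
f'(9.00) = -6.55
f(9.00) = -46.53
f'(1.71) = -4.07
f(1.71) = -7.81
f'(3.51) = -4.68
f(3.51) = -15.69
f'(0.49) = -3.66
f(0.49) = -3.10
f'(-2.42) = -2.67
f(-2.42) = 6.10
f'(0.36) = -3.61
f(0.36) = -2.63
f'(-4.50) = -1.96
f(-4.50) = 10.91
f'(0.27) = -3.58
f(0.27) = -2.30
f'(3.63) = -4.72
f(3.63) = -16.26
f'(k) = -0.34*k - 3.49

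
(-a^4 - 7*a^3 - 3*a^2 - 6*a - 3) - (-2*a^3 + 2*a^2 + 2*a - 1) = -a^4 - 5*a^3 - 5*a^2 - 8*a - 2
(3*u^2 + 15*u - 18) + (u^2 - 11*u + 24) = 4*u^2 + 4*u + 6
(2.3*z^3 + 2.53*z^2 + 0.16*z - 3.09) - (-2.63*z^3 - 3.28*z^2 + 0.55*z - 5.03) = 4.93*z^3 + 5.81*z^2 - 0.39*z + 1.94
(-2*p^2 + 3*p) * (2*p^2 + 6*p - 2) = -4*p^4 - 6*p^3 + 22*p^2 - 6*p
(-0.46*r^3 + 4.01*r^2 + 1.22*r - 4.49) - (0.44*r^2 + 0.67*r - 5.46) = -0.46*r^3 + 3.57*r^2 + 0.55*r + 0.97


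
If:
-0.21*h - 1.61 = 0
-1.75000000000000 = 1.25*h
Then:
No Solution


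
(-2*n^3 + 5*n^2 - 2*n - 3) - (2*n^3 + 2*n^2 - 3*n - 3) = -4*n^3 + 3*n^2 + n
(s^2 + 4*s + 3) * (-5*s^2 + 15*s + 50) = -5*s^4 - 5*s^3 + 95*s^2 + 245*s + 150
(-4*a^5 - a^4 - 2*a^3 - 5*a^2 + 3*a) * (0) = 0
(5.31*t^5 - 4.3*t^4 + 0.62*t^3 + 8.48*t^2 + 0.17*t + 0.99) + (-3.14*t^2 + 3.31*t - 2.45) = 5.31*t^5 - 4.3*t^4 + 0.62*t^3 + 5.34*t^2 + 3.48*t - 1.46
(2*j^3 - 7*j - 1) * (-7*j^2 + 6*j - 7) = -14*j^5 + 12*j^4 + 35*j^3 - 35*j^2 + 43*j + 7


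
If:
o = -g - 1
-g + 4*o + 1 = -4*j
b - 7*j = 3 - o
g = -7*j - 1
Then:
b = 3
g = -25/39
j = -2/39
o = -14/39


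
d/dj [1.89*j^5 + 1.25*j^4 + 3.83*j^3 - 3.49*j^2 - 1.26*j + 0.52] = 9.45*j^4 + 5.0*j^3 + 11.49*j^2 - 6.98*j - 1.26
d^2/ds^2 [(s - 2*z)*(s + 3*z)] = 2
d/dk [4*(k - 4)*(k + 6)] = 8*k + 8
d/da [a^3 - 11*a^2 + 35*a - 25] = 3*a^2 - 22*a + 35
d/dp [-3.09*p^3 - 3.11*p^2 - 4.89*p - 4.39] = -9.27*p^2 - 6.22*p - 4.89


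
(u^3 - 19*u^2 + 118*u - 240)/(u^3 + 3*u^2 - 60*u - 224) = (u^2 - 11*u + 30)/(u^2 + 11*u + 28)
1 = 1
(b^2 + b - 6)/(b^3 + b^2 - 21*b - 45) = (b - 2)/(b^2 - 2*b - 15)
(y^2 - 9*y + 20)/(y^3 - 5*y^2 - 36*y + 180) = (y - 4)/(y^2 - 36)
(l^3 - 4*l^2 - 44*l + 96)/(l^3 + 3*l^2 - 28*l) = (l^3 - 4*l^2 - 44*l + 96)/(l*(l^2 + 3*l - 28))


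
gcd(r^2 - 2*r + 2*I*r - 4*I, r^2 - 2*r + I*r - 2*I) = r - 2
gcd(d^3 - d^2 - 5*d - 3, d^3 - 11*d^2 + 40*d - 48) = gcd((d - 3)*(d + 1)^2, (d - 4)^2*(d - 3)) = d - 3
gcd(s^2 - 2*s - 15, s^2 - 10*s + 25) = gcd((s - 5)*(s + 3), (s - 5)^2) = s - 5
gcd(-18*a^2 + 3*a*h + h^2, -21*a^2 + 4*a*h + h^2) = 3*a - h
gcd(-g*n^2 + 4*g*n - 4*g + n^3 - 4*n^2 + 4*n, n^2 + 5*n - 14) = n - 2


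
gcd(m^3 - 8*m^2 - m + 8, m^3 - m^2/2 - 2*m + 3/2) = m - 1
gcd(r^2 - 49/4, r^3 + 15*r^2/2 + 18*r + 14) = r + 7/2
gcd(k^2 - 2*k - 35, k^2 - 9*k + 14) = k - 7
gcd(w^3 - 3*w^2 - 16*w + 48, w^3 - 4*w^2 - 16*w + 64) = w^2 - 16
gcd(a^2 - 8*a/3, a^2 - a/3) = a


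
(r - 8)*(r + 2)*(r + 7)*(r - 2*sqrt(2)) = r^4 - 2*sqrt(2)*r^3 + r^3 - 58*r^2 - 2*sqrt(2)*r^2 - 112*r + 116*sqrt(2)*r + 224*sqrt(2)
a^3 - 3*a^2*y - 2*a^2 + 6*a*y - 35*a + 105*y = (a - 7)*(a + 5)*(a - 3*y)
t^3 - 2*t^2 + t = t*(t - 1)^2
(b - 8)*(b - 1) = b^2 - 9*b + 8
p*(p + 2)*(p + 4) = p^3 + 6*p^2 + 8*p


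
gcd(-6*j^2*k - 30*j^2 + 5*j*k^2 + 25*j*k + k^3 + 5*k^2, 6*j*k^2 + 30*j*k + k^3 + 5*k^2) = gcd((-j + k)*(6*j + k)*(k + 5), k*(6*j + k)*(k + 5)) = 6*j*k + 30*j + k^2 + 5*k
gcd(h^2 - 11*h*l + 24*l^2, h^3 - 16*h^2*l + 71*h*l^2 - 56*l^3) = h - 8*l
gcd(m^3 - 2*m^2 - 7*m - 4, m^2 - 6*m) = 1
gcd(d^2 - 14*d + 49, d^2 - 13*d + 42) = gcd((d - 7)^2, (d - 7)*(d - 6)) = d - 7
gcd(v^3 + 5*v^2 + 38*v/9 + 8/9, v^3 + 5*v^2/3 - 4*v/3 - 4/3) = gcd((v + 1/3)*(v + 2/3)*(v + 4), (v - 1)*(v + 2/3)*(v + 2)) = v + 2/3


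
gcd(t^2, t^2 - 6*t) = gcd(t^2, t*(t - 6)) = t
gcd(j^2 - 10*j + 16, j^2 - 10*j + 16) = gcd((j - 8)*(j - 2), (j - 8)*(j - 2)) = j^2 - 10*j + 16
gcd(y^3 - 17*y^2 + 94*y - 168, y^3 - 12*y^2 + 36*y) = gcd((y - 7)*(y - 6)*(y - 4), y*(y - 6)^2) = y - 6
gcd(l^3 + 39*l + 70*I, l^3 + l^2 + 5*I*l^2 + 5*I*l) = l + 5*I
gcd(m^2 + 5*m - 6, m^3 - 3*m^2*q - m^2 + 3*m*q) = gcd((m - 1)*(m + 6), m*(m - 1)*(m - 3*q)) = m - 1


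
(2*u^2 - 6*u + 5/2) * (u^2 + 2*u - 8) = 2*u^4 - 2*u^3 - 51*u^2/2 + 53*u - 20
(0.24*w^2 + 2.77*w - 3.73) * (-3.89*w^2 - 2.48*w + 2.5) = -0.9336*w^4 - 11.3705*w^3 + 8.2401*w^2 + 16.1754*w - 9.325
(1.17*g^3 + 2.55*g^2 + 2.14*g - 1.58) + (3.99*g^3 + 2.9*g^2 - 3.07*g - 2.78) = 5.16*g^3 + 5.45*g^2 - 0.93*g - 4.36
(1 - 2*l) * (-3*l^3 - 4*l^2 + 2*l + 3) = 6*l^4 + 5*l^3 - 8*l^2 - 4*l + 3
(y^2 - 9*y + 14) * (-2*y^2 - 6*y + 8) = -2*y^4 + 12*y^3 + 34*y^2 - 156*y + 112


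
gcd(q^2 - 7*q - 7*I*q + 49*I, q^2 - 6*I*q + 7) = q - 7*I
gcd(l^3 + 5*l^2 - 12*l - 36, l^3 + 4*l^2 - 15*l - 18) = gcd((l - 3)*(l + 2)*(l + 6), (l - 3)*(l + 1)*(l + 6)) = l^2 + 3*l - 18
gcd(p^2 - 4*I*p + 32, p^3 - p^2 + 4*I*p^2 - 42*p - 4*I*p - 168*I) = p + 4*I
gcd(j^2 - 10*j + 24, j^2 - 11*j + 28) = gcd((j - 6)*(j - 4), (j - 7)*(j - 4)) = j - 4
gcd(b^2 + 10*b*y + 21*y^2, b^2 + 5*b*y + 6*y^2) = b + 3*y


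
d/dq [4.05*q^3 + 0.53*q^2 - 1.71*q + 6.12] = 12.15*q^2 + 1.06*q - 1.71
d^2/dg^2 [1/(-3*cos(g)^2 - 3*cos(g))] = (4*(1 - cos(2*g))^2 - 15*cos(g) + 6*cos(2*g) + 3*cos(3*g) - 18)/(12*(cos(g) + 1)^3*cos(g)^3)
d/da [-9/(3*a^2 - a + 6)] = 9*(6*a - 1)/(3*a^2 - a + 6)^2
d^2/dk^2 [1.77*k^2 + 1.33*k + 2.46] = 3.54000000000000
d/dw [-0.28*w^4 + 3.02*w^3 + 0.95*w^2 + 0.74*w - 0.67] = -1.12*w^3 + 9.06*w^2 + 1.9*w + 0.74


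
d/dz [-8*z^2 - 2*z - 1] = -16*z - 2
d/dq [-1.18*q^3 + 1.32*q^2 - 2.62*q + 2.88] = -3.54*q^2 + 2.64*q - 2.62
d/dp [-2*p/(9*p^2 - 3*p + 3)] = 2*(3*p^2 - 1)/(3*(9*p^4 - 6*p^3 + 7*p^2 - 2*p + 1))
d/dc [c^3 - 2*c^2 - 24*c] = 3*c^2 - 4*c - 24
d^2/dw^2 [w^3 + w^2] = 6*w + 2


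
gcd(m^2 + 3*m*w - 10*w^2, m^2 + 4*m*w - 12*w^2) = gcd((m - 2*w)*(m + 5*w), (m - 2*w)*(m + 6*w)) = -m + 2*w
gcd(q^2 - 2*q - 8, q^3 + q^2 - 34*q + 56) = q - 4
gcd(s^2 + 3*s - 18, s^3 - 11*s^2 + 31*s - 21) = s - 3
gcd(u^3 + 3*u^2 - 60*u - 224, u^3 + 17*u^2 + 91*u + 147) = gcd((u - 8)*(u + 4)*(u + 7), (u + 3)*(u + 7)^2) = u + 7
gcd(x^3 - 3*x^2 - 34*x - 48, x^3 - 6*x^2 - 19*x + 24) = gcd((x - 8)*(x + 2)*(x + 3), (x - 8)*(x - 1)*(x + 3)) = x^2 - 5*x - 24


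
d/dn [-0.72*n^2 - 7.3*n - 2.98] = -1.44*n - 7.3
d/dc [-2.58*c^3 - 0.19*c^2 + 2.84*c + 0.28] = -7.74*c^2 - 0.38*c + 2.84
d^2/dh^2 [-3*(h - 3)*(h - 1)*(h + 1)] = 18 - 18*h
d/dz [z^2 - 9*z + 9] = 2*z - 9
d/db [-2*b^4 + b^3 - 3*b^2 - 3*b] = -8*b^3 + 3*b^2 - 6*b - 3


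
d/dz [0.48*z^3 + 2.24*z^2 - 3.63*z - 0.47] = 1.44*z^2 + 4.48*z - 3.63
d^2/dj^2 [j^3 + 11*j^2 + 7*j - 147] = 6*j + 22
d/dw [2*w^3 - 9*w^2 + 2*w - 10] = 6*w^2 - 18*w + 2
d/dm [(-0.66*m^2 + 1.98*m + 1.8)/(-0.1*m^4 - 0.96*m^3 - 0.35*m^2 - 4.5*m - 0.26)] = (-0.132*m^5 - 0.0395999999999999*m^4 + 4.5216*m^3 + 8.847*m^2 + 1.6032*m + 7.5852)/(0.01*m^8 + 0.192*m^7 + 0.9916*m^6 + 1.572*m^5 + 8.8145*m^4 + 3.6492*m^3 + 20.432*m^2 + 2.34*m + 0.0676)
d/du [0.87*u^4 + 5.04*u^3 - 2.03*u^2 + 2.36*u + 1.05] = 3.48*u^3 + 15.12*u^2 - 4.06*u + 2.36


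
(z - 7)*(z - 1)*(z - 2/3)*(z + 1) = z^4 - 23*z^3/3 + 11*z^2/3 + 23*z/3 - 14/3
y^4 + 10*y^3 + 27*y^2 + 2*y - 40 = (y - 1)*(y + 2)*(y + 4)*(y + 5)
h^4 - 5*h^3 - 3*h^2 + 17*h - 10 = (h - 5)*(h - 1)^2*(h + 2)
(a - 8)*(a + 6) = a^2 - 2*a - 48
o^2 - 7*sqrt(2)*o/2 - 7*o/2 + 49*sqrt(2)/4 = (o - 7/2)*(o - 7*sqrt(2)/2)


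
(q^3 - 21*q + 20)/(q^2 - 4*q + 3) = (q^2 + q - 20)/(q - 3)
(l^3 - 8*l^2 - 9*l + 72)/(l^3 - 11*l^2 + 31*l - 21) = (l^2 - 5*l - 24)/(l^2 - 8*l + 7)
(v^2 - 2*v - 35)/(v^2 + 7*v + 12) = (v^2 - 2*v - 35)/(v^2 + 7*v + 12)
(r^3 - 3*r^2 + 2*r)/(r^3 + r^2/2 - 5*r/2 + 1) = 2*r*(r - 2)/(2*r^2 + 3*r - 2)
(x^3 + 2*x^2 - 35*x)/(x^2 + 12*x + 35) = x*(x - 5)/(x + 5)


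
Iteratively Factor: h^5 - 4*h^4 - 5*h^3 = (h + 1)*(h^4 - 5*h^3) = (h - 5)*(h + 1)*(h^3) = h*(h - 5)*(h + 1)*(h^2) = h^2*(h - 5)*(h + 1)*(h)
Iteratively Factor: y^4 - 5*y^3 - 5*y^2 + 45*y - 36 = (y + 3)*(y^3 - 8*y^2 + 19*y - 12) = (y - 3)*(y + 3)*(y^2 - 5*y + 4) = (y - 4)*(y - 3)*(y + 3)*(y - 1)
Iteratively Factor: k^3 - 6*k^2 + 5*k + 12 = (k - 4)*(k^2 - 2*k - 3) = (k - 4)*(k - 3)*(k + 1)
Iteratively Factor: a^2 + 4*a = (a)*(a + 4)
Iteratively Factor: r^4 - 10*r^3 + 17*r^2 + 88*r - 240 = (r + 3)*(r^3 - 13*r^2 + 56*r - 80) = (r - 4)*(r + 3)*(r^2 - 9*r + 20) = (r - 5)*(r - 4)*(r + 3)*(r - 4)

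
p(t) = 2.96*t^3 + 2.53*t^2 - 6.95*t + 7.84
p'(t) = 8.88*t^2 + 5.06*t - 6.95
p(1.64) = 16.30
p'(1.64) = 25.23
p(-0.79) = 13.45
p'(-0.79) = -5.41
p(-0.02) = 7.98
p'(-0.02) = -7.05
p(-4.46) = -173.44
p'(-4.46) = 147.12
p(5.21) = 458.91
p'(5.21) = 260.45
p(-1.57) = 13.53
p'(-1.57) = 6.99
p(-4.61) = -196.35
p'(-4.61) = 158.44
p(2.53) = 54.39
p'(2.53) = 62.69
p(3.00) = 89.68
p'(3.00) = 88.15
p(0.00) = 7.84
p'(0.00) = -6.95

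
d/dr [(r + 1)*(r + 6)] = 2*r + 7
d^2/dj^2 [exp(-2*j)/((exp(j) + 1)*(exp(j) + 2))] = (16*exp(4*j) + 69*exp(3*j) + 105*exp(2*j) + 66*exp(j) + 16)*exp(-2*j)/(exp(6*j) + 9*exp(5*j) + 33*exp(4*j) + 63*exp(3*j) + 66*exp(2*j) + 36*exp(j) + 8)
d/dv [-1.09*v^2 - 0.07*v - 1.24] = -2.18*v - 0.07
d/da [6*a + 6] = 6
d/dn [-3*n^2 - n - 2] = -6*n - 1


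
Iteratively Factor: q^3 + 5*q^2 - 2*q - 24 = (q - 2)*(q^2 + 7*q + 12) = (q - 2)*(q + 4)*(q + 3)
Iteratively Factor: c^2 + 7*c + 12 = (c + 4)*(c + 3)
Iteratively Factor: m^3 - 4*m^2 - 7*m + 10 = (m - 5)*(m^2 + m - 2) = (m - 5)*(m - 1)*(m + 2)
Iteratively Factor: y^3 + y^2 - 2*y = (y + 2)*(y^2 - y) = y*(y + 2)*(y - 1)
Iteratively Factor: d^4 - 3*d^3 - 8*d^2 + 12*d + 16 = (d - 2)*(d^3 - d^2 - 10*d - 8) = (d - 4)*(d - 2)*(d^2 + 3*d + 2) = (d - 4)*(d - 2)*(d + 2)*(d + 1)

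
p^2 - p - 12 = (p - 4)*(p + 3)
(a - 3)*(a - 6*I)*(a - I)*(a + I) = a^4 - 3*a^3 - 6*I*a^3 + a^2 + 18*I*a^2 - 3*a - 6*I*a + 18*I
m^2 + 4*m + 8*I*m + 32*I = (m + 4)*(m + 8*I)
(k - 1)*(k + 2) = k^2 + k - 2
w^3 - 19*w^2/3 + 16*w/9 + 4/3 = (w - 6)*(w - 2/3)*(w + 1/3)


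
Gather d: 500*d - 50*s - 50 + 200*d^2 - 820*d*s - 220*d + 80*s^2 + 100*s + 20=200*d^2 + d*(280 - 820*s) + 80*s^2 + 50*s - 30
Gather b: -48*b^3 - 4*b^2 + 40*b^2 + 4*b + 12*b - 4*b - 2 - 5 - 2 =-48*b^3 + 36*b^2 + 12*b - 9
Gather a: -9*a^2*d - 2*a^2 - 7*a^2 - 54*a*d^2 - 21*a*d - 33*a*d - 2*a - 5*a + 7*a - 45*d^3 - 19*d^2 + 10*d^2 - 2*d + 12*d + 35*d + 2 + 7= a^2*(-9*d - 9) + a*(-54*d^2 - 54*d) - 45*d^3 - 9*d^2 + 45*d + 9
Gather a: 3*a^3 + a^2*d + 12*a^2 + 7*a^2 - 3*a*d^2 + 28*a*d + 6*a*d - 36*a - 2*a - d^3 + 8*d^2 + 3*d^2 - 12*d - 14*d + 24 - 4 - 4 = 3*a^3 + a^2*(d + 19) + a*(-3*d^2 + 34*d - 38) - d^3 + 11*d^2 - 26*d + 16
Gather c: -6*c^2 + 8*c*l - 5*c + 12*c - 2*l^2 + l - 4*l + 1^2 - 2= -6*c^2 + c*(8*l + 7) - 2*l^2 - 3*l - 1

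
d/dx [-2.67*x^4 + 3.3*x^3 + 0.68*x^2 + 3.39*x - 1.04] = -10.68*x^3 + 9.9*x^2 + 1.36*x + 3.39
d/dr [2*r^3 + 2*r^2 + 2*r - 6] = 6*r^2 + 4*r + 2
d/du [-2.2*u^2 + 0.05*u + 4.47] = 0.05 - 4.4*u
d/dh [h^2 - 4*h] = 2*h - 4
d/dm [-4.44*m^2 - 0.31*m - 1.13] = -8.88*m - 0.31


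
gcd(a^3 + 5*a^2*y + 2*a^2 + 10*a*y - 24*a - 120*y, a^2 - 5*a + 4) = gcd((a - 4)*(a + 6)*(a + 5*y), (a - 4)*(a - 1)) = a - 4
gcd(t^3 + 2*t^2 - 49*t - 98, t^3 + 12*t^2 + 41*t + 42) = t^2 + 9*t + 14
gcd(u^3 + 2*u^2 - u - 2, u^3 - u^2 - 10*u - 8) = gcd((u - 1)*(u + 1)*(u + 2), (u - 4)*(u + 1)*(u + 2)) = u^2 + 3*u + 2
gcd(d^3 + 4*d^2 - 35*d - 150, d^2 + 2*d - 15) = d + 5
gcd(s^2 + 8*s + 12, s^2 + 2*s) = s + 2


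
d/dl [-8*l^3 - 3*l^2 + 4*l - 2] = -24*l^2 - 6*l + 4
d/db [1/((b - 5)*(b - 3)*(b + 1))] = (-(b - 5)*(b - 3) - (b - 5)*(b + 1) - (b - 3)*(b + 1))/((b - 5)^2*(b - 3)^2*(b + 1)^2)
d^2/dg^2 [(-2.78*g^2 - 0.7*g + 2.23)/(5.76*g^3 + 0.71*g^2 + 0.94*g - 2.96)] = (-184.467456*g^6 - 139.34592*g^5 + 960.968448*g^4 - 507.06834*g^3 - 99.081798*g^2 + 228.22674*g - 39.295864)/(191.102976*g^9 + 70.668288*g^8 + 102.27168*g^7 - 271.193833*g^6 - 55.941126*g^5 - 98.754084*g^4 + 140.378008*g^3 + 10.81584*g^2 + 24.707712*g - 25.934336)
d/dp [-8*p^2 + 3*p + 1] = 3 - 16*p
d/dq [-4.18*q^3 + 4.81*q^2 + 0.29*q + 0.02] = -12.54*q^2 + 9.62*q + 0.29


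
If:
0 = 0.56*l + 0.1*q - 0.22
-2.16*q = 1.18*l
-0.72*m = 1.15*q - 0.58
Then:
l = 0.44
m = 1.19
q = -0.24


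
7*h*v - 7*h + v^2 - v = (7*h + v)*(v - 1)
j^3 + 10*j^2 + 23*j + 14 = (j + 1)*(j + 2)*(j + 7)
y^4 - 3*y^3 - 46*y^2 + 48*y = y*(y - 8)*(y - 1)*(y + 6)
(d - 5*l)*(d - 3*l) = d^2 - 8*d*l + 15*l^2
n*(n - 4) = n^2 - 4*n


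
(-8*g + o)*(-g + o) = 8*g^2 - 9*g*o + o^2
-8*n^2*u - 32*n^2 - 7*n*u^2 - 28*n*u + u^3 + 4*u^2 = (-8*n + u)*(n + u)*(u + 4)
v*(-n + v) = -n*v + v^2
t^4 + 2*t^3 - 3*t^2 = t^2*(t - 1)*(t + 3)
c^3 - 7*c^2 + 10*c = c*(c - 5)*(c - 2)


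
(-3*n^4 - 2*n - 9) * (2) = -6*n^4 - 4*n - 18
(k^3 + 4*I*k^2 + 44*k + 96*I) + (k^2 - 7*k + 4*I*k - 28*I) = k^3 + k^2 + 4*I*k^2 + 37*k + 4*I*k + 68*I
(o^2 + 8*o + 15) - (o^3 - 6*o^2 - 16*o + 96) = -o^3 + 7*o^2 + 24*o - 81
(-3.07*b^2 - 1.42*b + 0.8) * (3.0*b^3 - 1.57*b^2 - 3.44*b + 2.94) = -9.21*b^5 + 0.5599*b^4 + 15.1902*b^3 - 5.397*b^2 - 6.9268*b + 2.352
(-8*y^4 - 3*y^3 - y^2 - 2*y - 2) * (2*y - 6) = -16*y^5 + 42*y^4 + 16*y^3 + 2*y^2 + 8*y + 12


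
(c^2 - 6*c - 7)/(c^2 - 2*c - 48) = (-c^2 + 6*c + 7)/(-c^2 + 2*c + 48)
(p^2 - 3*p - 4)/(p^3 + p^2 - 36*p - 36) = (p - 4)/(p^2 - 36)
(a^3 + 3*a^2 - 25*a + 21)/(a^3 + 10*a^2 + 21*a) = (a^2 - 4*a + 3)/(a*(a + 3))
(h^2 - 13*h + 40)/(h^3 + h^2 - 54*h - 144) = (h - 5)/(h^2 + 9*h + 18)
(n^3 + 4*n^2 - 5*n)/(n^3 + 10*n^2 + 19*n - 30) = n/(n + 6)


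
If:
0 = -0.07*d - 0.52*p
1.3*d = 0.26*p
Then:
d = 0.00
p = 0.00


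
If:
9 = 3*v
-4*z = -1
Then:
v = 3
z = 1/4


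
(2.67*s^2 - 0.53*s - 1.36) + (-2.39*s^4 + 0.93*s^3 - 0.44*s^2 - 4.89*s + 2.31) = -2.39*s^4 + 0.93*s^3 + 2.23*s^2 - 5.42*s + 0.95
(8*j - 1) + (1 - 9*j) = -j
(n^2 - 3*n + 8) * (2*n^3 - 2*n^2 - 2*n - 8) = 2*n^5 - 8*n^4 + 20*n^3 - 18*n^2 + 8*n - 64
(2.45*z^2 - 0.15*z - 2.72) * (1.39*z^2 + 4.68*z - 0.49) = 3.4055*z^4 + 11.2575*z^3 - 5.6833*z^2 - 12.6561*z + 1.3328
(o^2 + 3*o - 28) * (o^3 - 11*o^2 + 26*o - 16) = o^5 - 8*o^4 - 35*o^3 + 370*o^2 - 776*o + 448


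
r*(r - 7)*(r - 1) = r^3 - 8*r^2 + 7*r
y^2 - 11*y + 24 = (y - 8)*(y - 3)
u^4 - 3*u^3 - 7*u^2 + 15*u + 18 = (u - 3)^2*(u + 1)*(u + 2)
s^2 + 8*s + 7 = (s + 1)*(s + 7)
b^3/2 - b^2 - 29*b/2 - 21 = (b/2 + 1)*(b - 7)*(b + 3)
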